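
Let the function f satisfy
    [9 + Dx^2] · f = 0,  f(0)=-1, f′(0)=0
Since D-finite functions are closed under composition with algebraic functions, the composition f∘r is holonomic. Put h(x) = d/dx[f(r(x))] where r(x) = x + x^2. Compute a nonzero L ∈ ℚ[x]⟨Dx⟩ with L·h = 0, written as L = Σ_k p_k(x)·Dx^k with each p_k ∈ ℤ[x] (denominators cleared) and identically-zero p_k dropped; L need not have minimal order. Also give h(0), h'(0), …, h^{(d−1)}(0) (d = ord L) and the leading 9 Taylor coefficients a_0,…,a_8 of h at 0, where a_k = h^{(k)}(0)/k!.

L = (21 + 72·x + 216·x^2 + 288·x^3 + 144·x^4) + (-6 - 12·x)·Dx + (1 + 4·x + 4·x^2)·Dx^2  (order 2).
h: a_k = 0, 9, 27, 9/2, -135/2, -4617/40, -2079/40, 52191/560, 95499/560, …
ICs: h(0) = 0, h′(0) = 9.

f: a_k = -1, 0, 9/2, 0, -27/8, 0, 81/80, 0, -729/4480, …
f∘r: x↦r, Dx↦Dx/r' in L_f ⇒ L₀.
h=h₀': d/dx-closure on L₀ ⇒ L.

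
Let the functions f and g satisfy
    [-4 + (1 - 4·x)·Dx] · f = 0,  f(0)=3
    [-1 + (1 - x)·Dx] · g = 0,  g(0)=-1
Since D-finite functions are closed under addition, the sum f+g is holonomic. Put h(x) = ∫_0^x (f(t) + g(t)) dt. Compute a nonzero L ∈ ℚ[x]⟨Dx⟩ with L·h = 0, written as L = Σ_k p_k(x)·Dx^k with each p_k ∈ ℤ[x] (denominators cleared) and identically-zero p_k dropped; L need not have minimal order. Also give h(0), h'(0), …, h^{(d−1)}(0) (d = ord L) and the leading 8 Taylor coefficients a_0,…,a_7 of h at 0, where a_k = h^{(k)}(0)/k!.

L = -8·Dx + (10 - 16·x)·Dx^2 + (-1 + 5·x - 4·x^2)·Dx^3  (order 3).
h: a_k = 0, 2, 11/2, 47/3, 191/4, 767/5, 3071/6, 12287/7, …
ICs: h(0) = 0, h′(0) = 2, h′′(0) = 11.

f: a_k = 3, 12, 48, 192, 768, 3072, 12288, 49152, …
g: a_k = -1, -1, -1, -1, -1, -1, -1, -1, …
Sum ⇒ L₀ = lclm(L_f,L_g) in ℚ(x)⟨Dx⟩.
∫: right-multiply L₀ by Dx.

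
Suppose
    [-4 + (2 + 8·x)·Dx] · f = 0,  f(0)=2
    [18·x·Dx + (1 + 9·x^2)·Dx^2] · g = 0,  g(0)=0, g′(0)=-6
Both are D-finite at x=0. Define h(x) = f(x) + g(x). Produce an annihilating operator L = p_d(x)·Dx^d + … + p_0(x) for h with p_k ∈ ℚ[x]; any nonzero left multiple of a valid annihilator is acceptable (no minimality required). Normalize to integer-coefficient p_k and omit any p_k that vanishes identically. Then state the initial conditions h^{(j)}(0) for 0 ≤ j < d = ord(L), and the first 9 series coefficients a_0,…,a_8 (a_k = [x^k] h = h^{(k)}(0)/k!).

f: a_k = 2, 4, -4, 8, -20, 56, -168, 528, -1716, …
g: a_k = 0, -6, 0, 18, 0, -486/5, 0, 4374/7, 0, …
f+g: L₀ = lclm(L_f,L_g), ord ≤ 1+2.
L = (-18 - 180·x + 486·x^2 + 972·x^3)·Dx + (-15 - 72·x - 9·x^2 + 1944·x^3 + 3402·x^4)·Dx^2 + (-1 + 5·x + 54·x^2 + 153·x^3 + 567·x^4 + 972·x^5)·Dx^3  (order 3).
h: a_k = 2, -2, -4, 26, -20, -206/5, -168, 8070/7, -1716, …
ICs: h(0) = 2, h′(0) = -2, h′′(0) = -8.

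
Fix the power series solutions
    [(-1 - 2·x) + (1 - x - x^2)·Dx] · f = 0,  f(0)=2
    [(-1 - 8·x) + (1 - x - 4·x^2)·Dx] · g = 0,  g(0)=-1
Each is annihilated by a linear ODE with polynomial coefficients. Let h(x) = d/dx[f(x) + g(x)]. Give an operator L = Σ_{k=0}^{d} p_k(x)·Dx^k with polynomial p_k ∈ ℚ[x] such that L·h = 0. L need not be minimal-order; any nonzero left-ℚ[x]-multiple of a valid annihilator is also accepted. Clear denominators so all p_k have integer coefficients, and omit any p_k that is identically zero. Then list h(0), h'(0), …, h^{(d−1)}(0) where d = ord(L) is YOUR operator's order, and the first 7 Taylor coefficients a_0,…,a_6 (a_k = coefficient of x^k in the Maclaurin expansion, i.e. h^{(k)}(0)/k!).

f: a_k = 2, 2, 4, 6, 10, 16, 26, …
g: a_k = -1, -1, -5, -9, -29, -65, -181, …
Weyl lclm of L_f,L_g ⇒ L₀ (ord ≤ 2).
h=h₀': d/dx-closure on L₀ ⇒ L.
L = (-6 - 216·x - 240·x^2 - 984·x^3 - 1554·x^4 - 1440·x^5 + 576·x^6) + (6 + 54·x + 66·x^2 + 144·x^3 - 177·x^4 - 1506·x^5 - 672·x^6 + 384·x^7)·Dx + (-1 + 2·x - 11·x^2 - 2·x^3 + 122·x^4 + 9·x^5 - 243·x^6 - 48·x^7 + 48·x^8)·Dx^2  (order 2).
h: a_k = 1, -2, -9, -76, -245, -930, -2793, …
ICs: h(0) = 1, h′(0) = -2.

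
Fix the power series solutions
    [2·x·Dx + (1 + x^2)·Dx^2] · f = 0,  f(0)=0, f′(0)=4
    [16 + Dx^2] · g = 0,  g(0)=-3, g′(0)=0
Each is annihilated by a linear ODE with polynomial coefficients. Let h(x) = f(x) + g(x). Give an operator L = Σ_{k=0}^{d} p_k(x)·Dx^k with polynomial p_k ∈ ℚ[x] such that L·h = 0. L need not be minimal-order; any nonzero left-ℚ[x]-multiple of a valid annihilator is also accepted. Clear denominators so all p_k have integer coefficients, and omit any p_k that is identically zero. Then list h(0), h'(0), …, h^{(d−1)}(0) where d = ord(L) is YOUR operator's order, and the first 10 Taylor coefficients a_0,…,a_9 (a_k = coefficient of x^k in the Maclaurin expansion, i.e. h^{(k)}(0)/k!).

L = (64·x + 704·x^3 + 256·x^5)·Dx + (112 + 416·x^2 + 432·x^4 + 128·x^6)·Dx^2 + (4·x + 44·x^3 + 16·x^5)·Dx^3 + (7 + 26·x^2 + 27·x^4 + 8·x^6)·Dx^4  (order 4).
h: a_k = -3, 4, 24, -4/3, -32, 4/5, 256/15, -4/7, -512/105, 4/9, …
ICs: h(0) = -3, h′(0) = 4, h′′(0) = 48, h′′′(0) = -8.

f: a_k = 0, 4, 0, -4/3, 0, 4/5, 0, -4/7, 0, 4/9, …
g: a_k = -3, 0, 24, 0, -32, 0, 256/15, 0, -512/105, 0, …
Sum ⇒ L₀ = lclm(L_f,L_g) in ℚ(x)⟨Dx⟩.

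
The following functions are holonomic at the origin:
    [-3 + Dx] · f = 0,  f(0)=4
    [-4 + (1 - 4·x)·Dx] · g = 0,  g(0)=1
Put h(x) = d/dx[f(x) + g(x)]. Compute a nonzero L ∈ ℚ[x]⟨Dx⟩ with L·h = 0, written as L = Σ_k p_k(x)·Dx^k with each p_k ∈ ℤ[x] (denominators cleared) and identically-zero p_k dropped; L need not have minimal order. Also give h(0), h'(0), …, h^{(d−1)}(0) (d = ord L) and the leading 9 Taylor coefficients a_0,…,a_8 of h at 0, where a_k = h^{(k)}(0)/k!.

f: a_k = 4, 12, 18, 18, 27/2, 81/10, 81/20, 243/140, 729/1120, …
g: a_k = 1, 4, 16, 64, 256, 1024, 4096, 16384, 65536, …
f+g: L₀ = lclm(L_f,L_g), ord ≤ 1+1.
Differentiate: ansatz ord ≤ ord L₀ ⇒ L.
L = (216 + 288·x) + (-87 - 72·x + 144·x^2)·Dx + (5 - 8·x - 48·x^2)·Dx^2  (order 2).
h: a_k = 16, 68, 246, 1078, 10321/2, 246003/10, 2294003/20, 73401049/140, 2642413707/1120, …
ICs: h(0) = 16, h′(0) = 68.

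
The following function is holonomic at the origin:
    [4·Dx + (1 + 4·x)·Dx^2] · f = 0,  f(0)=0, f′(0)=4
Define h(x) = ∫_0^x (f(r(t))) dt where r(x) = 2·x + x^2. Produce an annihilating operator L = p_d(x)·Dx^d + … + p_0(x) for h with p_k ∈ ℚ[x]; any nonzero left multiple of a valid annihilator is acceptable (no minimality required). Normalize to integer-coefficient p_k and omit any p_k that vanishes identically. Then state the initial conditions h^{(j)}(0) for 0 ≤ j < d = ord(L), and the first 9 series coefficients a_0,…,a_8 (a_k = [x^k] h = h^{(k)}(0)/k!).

f: a_k = 0, 4, -8, 64/3, -64, 1024/5, -2048/3, 16384/7, -8192, …
Change of var in L_f (x↦r) gives L₀.
Integrate: L := L₀·Dx.
L = (7 + 8·x + 4·x^2)·Dx^2 + (1 + 9·x + 12·x^2 + 4·x^3)·Dx^3  (order 3).
h: a_k = 0, 0, 4, -28/3, 104/3, -776/5, 11584/15, -12352/3, 161344/7, …
ICs: h(0) = 0, h′(0) = 0, h′′(0) = 8.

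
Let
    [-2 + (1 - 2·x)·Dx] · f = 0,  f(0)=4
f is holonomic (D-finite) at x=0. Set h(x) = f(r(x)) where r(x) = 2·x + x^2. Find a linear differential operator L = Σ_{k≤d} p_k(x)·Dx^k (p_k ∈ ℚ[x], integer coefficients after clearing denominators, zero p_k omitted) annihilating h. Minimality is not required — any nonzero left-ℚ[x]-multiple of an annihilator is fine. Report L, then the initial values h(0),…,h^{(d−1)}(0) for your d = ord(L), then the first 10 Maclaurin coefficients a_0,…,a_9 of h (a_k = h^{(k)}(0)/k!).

L = (4 + 4·x) + (-1 + 4·x + 2·x^2)·Dx  (order 1).
h: a_k = 4, 16, 72, 320, 1424, 6336, 28192, 125440, 558144, 2483456, …
ICs: h(0) = 4.

f: a_k = 4, 8, 16, 32, 64, 128, 256, 512, 1024, 2048, …
h₀=f(r): pull back L_f along r ⇒ L₀.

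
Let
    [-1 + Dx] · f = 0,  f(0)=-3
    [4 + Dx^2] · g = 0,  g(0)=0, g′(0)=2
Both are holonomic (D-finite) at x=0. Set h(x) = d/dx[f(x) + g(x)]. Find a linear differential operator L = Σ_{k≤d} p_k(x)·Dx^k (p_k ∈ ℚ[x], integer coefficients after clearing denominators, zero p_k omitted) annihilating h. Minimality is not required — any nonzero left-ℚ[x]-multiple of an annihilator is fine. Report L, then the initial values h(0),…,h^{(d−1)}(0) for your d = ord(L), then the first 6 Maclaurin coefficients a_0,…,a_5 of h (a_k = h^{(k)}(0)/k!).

L = 4 - 4·Dx + Dx^2 - Dx^3  (order 3).
h: a_k = -1, -3, -11/2, -1/2, 29/24, -1/40, …
ICs: h(0) = -1, h′(0) = -3, h′′(0) = -11.

f: a_k = -3, -3, -3/2, -1/2, -1/8, -1/40, …
g: a_k = 0, 2, 0, -4/3, 0, 4/15, …
Weyl lclm of L_f,L_g ⇒ L₀ (ord ≤ 3).
h=h₀': d/dx-closure on L₀ ⇒ L.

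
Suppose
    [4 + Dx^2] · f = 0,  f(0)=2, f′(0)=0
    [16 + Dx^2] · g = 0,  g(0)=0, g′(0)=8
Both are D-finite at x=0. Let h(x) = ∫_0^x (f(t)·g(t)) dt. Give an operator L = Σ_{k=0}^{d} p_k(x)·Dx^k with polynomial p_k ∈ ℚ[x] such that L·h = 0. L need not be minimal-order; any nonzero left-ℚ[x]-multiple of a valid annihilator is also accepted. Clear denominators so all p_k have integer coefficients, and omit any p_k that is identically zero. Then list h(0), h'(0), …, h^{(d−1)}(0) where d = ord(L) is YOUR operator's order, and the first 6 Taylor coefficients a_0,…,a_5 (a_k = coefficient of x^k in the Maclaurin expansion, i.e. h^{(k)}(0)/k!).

L = 144·Dx + 40·Dx^3 + Dx^5  (order 5).
h: a_k = 0, 0, 8, 0, -56/3, 0, …
ICs: h(0) = 0, h′(0) = 0, h′′(0) = 16, h′′′(0) = 0, h′′′′(0) = -448.

f: a_k = 2, 0, -4, 0, 4/3, 0, …
g: a_k = 0, 8, 0, -64/3, 0, 256/15, …
f·g: L₀ = L_f ⊗_s L_g, ord ≤ 2·2.
h=∫h₀ ⇒ L = L₀·Dx.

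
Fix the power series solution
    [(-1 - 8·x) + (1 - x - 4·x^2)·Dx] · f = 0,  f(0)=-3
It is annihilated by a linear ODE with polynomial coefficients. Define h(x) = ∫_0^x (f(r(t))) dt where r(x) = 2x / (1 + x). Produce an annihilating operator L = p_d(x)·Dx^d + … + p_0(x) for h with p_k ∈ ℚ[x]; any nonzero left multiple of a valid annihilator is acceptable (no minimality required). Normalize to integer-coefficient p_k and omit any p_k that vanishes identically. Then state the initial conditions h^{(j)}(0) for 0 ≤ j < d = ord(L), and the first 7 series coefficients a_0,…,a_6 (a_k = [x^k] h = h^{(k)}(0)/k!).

f: a_k = -3, -3, -15, -27, -87, -195, -543, …
L₀ from L_f via x↦r, Dx↦r'^{-1}Dx.
h=∫₀ˣh₀: take L = L₀·Dx.
L = (2 + 34·x)·Dx + (-1 - x + 17·x^2 + 17·x^3)·Dx^2  (order 2).
h: a_k = 0, -3, -3, -18, -51/2, -918/5, -289, …
ICs: h(0) = 0, h′(0) = -3.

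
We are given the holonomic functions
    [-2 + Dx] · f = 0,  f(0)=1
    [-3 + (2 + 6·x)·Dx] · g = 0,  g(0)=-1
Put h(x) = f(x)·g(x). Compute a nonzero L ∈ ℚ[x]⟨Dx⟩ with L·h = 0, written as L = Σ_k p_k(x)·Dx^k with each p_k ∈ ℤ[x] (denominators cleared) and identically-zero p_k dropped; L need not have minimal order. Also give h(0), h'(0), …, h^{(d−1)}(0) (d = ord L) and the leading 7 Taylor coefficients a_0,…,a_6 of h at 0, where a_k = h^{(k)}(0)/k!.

f: a_k = 1, 2, 2, 4/3, 2/3, 4/15, 4/45, …
g: a_k = -1, -3/2, 9/8, -27/16, 405/128, -1701/256, 15309/1024, …
f·g: L₀ = L_f ⊗_s L_g, ord ≤ 1·1.
L = (-7 - 12·x) + (2 + 6·x)·Dx  (order 1).
h: a_k = -1, -7/2, -31/8, -181/48, -241/384, -13279/3840, 276497/46080, …
ICs: h(0) = -1.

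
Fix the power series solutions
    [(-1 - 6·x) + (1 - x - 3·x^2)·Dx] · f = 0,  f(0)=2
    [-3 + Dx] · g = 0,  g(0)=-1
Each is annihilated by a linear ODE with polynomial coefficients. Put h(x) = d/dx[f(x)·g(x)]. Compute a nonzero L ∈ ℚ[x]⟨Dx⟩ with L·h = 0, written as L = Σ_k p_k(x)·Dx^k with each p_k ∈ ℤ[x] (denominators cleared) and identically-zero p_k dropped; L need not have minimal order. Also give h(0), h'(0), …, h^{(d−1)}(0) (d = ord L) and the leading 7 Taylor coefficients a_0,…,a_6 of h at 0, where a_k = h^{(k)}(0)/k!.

L = (23 + 30·x - 45·x^2 - 54·x^3 + 81·x^4) + (-4 + x + 24·x^2 - 27·x^4)·Dx  (order 1).
h: a_k = -8, -46, -168, -527, -1519, -84129/20, -56467/5, …
ICs: h(0) = -8.

f: a_k = 2, 2, 8, 14, 38, 80, 194, …
g: a_k = -1, -3, -9/2, -9/2, -27/8, -81/40, -81/80, …
Sym-product of L_f,L_g gives L₀ (≤ ord 1).
h=h₀': d/dx-closure on L₀ ⇒ L.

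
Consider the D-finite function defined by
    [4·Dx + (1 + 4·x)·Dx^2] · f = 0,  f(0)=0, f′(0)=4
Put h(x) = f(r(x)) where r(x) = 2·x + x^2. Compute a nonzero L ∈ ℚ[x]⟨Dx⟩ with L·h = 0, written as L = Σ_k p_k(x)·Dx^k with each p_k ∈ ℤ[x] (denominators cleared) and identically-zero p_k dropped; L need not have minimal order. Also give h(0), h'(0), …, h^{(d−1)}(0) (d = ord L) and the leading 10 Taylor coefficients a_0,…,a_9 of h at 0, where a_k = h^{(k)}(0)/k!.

f: a_k = 0, 4, -8, 64/3, -64, 1024/5, -2048/3, 16384/7, -8192, 262144/9, …
Change of var in L_f (x↦r) gives L₀.
L = (7 + 8·x + 4·x^2)·Dx + (1 + 9·x + 12·x^2 + 4·x^3)·Dx^2  (order 2).
h: a_k = 0, 8, -28, 416/3, -776, 23168/5, -86464/3, 1290752/7, -1204288, 71911424/9, …
ICs: h(0) = 0, h′(0) = 8.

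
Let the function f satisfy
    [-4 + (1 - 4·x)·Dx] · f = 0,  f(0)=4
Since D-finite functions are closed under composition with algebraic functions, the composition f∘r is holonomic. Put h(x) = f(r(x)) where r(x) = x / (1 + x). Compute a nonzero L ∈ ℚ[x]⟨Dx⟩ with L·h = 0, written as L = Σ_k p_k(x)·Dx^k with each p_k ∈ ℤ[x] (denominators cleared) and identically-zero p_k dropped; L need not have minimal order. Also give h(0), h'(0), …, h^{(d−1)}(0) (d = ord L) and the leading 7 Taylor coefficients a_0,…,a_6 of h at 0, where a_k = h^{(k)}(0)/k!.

L = 4 + (-1 + 2·x + 3·x^2)·Dx  (order 1).
h: a_k = 4, 16, 48, 144, 432, 1296, 3888, …
ICs: h(0) = 4.

f: a_k = 4, 16, 64, 256, 1024, 4096, 16384, …
Substitute x→r, Dx→(1/r')Dx; clear ⇒ L₀.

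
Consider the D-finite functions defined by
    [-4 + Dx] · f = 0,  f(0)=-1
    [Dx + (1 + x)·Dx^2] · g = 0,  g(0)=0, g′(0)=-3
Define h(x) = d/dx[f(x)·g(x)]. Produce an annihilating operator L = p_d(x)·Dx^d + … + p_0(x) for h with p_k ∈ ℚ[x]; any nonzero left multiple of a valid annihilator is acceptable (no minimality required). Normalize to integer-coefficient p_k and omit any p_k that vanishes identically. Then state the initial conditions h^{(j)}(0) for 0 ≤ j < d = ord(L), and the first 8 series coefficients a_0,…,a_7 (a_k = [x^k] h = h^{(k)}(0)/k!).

L = (40 + 96·x + 64·x^2) + (-22 - 52·x - 32·x^2)·Dx + (3 + 7·x + 4·x^2)·Dx^2  (order 2).
h: a_k = 3, 21, 57, 93, 108, 97, 1067/15, 659/15, …
ICs: h(0) = 3, h′(0) = 21.

f: a_k = -1, -4, -8, -32/3, -32/3, -128/15, -256/45, -1024/315, …
g: a_k = 0, -3, 3/2, -1, 3/4, -3/5, 1/2, -3/7, …
f·g: L₀ = L_f ⊗_s L_g, ord ≤ 1·2.
Derive L from L₀ (diff closure).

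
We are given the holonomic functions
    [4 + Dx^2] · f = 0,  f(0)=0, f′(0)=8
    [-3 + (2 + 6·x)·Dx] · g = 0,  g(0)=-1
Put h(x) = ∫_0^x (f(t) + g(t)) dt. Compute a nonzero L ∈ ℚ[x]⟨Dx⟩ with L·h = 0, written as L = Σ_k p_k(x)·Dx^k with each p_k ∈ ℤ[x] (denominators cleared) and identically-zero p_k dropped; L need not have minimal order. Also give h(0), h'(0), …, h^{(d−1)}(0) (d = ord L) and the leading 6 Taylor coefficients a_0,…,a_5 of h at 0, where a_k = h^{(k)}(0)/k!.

L = (-516 - 1152·x - 1728·x^2)·Dx + (56 + 936·x + 3456·x^2 + 3456·x^3)·Dx^2 + (-129 - 288·x - 432·x^2)·Dx^3 + (14 + 234·x + 864·x^2 + 864·x^3)·Dx^4  (order 4).
h: a_k = 0, -1, 13/4, 3/8, -337/192, 81/128, …
ICs: h(0) = 0, h′(0) = -1, h′′(0) = 13/2, h′′′(0) = 9/4.

f: a_k = 0, 8, 0, -16/3, 0, 16/15, …
g: a_k = -1, -3/2, 9/8, -27/16, 405/128, -1701/256, …
L₀ := lclm(L_f,L_g); ord L₀ ≤ 2+1.
Integrate: L := L₀·Dx.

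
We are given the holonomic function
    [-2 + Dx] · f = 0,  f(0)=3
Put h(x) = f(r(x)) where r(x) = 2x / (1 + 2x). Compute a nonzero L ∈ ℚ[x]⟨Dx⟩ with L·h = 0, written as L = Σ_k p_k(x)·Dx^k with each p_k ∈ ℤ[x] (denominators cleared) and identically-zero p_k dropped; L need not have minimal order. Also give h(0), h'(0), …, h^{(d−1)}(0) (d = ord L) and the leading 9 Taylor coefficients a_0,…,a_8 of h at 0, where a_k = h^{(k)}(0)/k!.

f: a_k = 3, 6, 6, 4, 2, 4/5, 4/15, 8/105, 2/105, …
L₀ from L_f via x↦r, Dx↦r'^{-1}Dx.
L = -4 + (1 + 4·x + 4·x^2)·Dx  (order 1).
h: a_k = 3, 12, 0, -16, 32, -192/5, 256/15, 1280/21, -8192/35, …
ICs: h(0) = 3.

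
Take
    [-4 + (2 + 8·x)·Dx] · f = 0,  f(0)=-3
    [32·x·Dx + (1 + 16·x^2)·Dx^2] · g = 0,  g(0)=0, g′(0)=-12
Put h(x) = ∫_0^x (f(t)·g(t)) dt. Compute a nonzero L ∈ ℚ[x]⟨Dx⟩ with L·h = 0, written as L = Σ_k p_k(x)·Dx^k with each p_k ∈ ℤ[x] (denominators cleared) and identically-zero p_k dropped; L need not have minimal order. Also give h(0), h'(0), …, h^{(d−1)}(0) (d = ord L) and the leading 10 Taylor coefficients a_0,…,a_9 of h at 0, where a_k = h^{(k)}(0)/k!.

f: a_k = -3, -6, 6, -12, 30, -84, 252, -792, 2574, -8580, …
g: a_k = 0, -12, 0, 64, 0, -3072/5, 0, 49152/7, 0, -262144/3, …
h₀=f·g: eliminate ⇒ L₀, order ≤ 1·2.
∫: right-multiply L₀ by Dx.
L = (12 - 64·x - 64·x^2)·Dx + (-4 + 16·x + 192·x^2 + 256·x^3)·Dx^2 + (1 + 8·x + 32·x^2 + 128·x^3 + 256·x^4)·Dx^3  (order 3).
h: a_k = 0, 0, 18, 24, -66, -48, 1556/5, 19632/35, -113118/35, -357344/105, …
ICs: h(0) = 0, h′(0) = 0, h′′(0) = 36.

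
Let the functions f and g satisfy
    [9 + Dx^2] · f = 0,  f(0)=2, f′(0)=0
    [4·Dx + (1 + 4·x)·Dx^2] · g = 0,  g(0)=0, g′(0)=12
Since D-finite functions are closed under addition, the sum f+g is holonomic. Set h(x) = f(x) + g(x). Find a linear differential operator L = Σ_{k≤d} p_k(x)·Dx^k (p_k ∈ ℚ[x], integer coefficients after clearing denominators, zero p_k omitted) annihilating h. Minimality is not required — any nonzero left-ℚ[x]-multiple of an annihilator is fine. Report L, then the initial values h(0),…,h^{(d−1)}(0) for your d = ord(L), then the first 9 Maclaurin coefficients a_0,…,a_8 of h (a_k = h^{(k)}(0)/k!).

f: a_k = 2, 0, -9, 0, 27/4, 0, -81/40, 0, 729/2240, …
g: a_k = 0, 12, -24, 64, -192, 3072/5, -2048, 49152/7, -24576, …
f+g: L₀ = lclm(L_f,L_g), ord ≤ 2+2.
L = (3780 + 2592·x + 5184·x^2)·Dx + (369 + 2124·x + 3888·x^2 + 5184·x^3)·Dx^2 + (420 + 288·x + 576·x^2)·Dx^3 + (41 + 236·x + 432·x^2 + 576·x^3)·Dx^4  (order 4).
h: a_k = 2, 12, -33, 64, -741/4, 3072/5, -82001/40, 49152/7, -55049511/2240, …
ICs: h(0) = 2, h′(0) = 12, h′′(0) = -66, h′′′(0) = 384.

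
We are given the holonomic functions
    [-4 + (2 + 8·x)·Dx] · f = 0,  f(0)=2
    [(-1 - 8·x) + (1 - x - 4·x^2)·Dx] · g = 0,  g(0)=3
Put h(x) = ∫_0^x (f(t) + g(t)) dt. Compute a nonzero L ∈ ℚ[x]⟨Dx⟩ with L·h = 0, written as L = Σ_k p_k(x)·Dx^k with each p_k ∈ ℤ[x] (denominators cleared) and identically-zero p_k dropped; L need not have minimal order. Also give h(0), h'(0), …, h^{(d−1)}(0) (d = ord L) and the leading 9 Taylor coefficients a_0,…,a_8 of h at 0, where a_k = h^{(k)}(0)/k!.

L = (24 + 156·x + 336·x^2 + 640·x^3)·Dx + (-14 - 96·x - 420·x^2 - 1184·x^3 - 1600·x^4)·Dx^2 + (-1 + 11·x + 90·x^2 + 24·x^3 - 544·x^4 - 640·x^5)·Dx^3  (order 3).
h: a_k = 0, 5, 7/2, 11/3, 35/4, 67/5, 251/6, 375/7, 1851/8, …
ICs: h(0) = 0, h′(0) = 5, h′′(0) = 7.

f: a_k = 2, 4, -4, 8, -20, 56, -168, 528, -1716, …
g: a_k = 3, 3, 15, 27, 87, 195, 543, 1323, 3495, …
L₀ := lclm(L_f,L_g); ord L₀ ≤ 1+1.
Integrate: L := L₀·Dx.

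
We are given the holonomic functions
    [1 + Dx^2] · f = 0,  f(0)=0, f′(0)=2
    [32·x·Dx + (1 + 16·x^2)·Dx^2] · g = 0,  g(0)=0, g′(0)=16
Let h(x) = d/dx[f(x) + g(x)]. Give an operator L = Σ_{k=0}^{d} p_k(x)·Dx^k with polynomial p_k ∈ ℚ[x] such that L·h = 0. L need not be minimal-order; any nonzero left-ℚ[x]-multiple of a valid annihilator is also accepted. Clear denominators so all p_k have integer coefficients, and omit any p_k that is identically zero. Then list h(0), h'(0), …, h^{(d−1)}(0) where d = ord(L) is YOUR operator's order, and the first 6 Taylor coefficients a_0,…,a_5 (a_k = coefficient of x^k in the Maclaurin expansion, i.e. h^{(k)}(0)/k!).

L = (-6112·x + 99328·x^3 + 8192·x^5) + (-31 + 1072·x^2 + 25344·x^4 + 4096·x^6)·Dx + (-6112·x + 99328·x^3 + 8192·x^5)·Dx^2 + (-31 + 1072·x^2 + 25344·x^4 + 4096·x^6)·Dx^3  (order 3).
h: a_k = 18, 0, -257, 0, 49153/12, 0, …
ICs: h(0) = 18, h′(0) = 0, h′′(0) = -514.

f: a_k = 0, 2, 0, -1/3, 0, 1/60, …
g: a_k = 0, 16, 0, -256/3, 0, 4096/5, …
h₀=f+g: left-lcm gives L₀, ord ≤ 4.
h=h₀': d/dx-closure on L₀ ⇒ L.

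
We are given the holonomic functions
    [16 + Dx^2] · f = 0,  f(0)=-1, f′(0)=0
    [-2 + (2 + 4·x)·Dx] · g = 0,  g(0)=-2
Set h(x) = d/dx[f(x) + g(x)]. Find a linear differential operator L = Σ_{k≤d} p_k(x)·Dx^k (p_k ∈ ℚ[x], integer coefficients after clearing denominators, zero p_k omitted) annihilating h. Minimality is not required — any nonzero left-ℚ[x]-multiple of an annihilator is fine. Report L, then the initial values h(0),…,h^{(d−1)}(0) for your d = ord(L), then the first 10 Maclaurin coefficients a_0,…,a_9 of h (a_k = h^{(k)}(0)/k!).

L = (-496 - 1024·x - 1024·x^2) + (-304 - 1632·x - 3072·x^2 - 2048·x^3)·Dx + (-31 - 64·x - 64·x^2)·Dx^2 + (-19 - 102·x - 192·x^2 - 128·x^3)·Dx^3  (order 3).
h: a_k = -2, 18, -3, -113/3, -35/4, 2993/60, -231/8, 102367/2520, -6435/64, 34983713/181440, …
ICs: h(0) = -2, h′(0) = 18, h′′(0) = -6.

f: a_k = -1, 0, 8, 0, -32/3, 0, 256/45, 0, -512/315, 0, …
g: a_k = -2, -2, 1, -1, 5/4, -7/4, 21/8, -33/8, 429/64, -715/64, …
h₀=f+g: left-lcm gives L₀, ord ≤ 3.
h=h₀': d/dx-closure on L₀ ⇒ L.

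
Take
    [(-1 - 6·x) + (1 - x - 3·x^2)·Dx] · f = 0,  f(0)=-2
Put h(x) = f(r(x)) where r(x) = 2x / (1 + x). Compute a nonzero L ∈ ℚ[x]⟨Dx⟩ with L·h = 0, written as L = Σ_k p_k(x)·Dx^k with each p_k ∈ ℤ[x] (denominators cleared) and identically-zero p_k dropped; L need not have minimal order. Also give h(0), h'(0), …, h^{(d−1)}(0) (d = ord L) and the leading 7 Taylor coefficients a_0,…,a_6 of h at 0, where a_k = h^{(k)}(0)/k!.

f: a_k = -2, -2, -8, -14, -38, -80, -194, …
f∘r: x↦r, Dx↦Dx/r' in L_f ⇒ L₀.
L = (2 + 26·x) + (-1 - x + 13·x^2 + 13·x^3)·Dx  (order 1).
h: a_k = -2, -4, -28, -52, -364, -676, -4732, …
ICs: h(0) = -2.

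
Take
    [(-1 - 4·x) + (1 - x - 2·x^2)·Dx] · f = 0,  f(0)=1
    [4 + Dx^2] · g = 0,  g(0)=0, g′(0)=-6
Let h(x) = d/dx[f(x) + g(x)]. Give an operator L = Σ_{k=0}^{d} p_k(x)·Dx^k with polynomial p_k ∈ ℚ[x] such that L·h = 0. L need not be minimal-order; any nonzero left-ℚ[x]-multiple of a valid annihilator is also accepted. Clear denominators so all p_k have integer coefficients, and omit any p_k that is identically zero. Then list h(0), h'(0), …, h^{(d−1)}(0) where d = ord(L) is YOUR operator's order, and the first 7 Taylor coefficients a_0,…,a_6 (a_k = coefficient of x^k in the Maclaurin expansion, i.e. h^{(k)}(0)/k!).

f: a_k = 1, 1, 3, 5, 11, 21, 43, …
g: a_k = 0, -6, 0, 4, 0, -4/5, 0, …
f+g: L₀ = lclm(L_f,L_g), ord ≤ 1+2.
h₀' ⇒ L via d/dx closure of L₀.
L = (576 + 2400·x + 5616·x^2 + 3360·x^3 + 3840·x^4 + 1152·x^5 + 768·x^6) + (-68 - 236·x + 240·x^2 + 488·x^3 + 560·x^4 + 672·x^5 + 448·x^6 + 256·x^7)·Dx + (144 + 600·x + 1404·x^2 + 840·x^3 + 960·x^4 + 288·x^5 + 192·x^6)·Dx^2 + (-17 - 59·x + 60·x^2 + 122·x^3 + 140·x^4 + 168·x^5 + 112·x^6 + 64·x^7)·Dx^3  (order 3).
h: a_k = -5, 6, 27, 44, 101, 258, 8933/15, …
ICs: h(0) = -5, h′(0) = 6, h′′(0) = 54.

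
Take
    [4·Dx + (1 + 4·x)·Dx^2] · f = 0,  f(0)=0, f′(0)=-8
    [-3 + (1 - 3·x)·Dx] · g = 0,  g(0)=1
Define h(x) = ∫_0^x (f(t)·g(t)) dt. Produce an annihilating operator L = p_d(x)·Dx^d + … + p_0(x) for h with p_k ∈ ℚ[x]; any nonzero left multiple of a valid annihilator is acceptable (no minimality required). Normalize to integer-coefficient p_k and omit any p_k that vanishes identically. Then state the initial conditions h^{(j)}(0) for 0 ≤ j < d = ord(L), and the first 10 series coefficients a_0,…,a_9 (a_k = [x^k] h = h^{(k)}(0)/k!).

L = 12·Dx + (2 + 36·x)·Dx^2 + (-1 - x + 12·x^2)·Dx^3  (order 3).
h: a_k = 0, 0, -4, -8/3, -50/3, -72/5, -1564/15, -1096/15, -27193/35, -79192/315, …
ICs: h(0) = 0, h′(0) = 0, h′′(0) = -8.

f: a_k = 0, -8, 16, -128/3, 128, -2048/5, 4096/3, -32768/7, 16384, -524288/9, …
g: a_k = 1, 3, 9, 27, 81, 243, 729, 2187, 6561, 19683, …
Sym-product of L_f,L_g gives L₀ (≤ ord 2).
h=∫₀ˣh₀: take L = L₀·Dx.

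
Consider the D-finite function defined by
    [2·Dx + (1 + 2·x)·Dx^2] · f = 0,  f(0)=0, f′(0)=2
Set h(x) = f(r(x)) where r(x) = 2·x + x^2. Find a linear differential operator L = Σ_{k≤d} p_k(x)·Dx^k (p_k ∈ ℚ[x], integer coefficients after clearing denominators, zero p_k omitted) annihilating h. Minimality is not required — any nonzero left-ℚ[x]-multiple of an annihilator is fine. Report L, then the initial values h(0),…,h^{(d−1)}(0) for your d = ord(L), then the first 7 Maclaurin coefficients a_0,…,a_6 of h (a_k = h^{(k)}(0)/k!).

f: a_k = 0, 2, -2, 8/3, -4, 32/5, -32/3, …
Substitute x→r, Dx→(1/r')Dx; clear ⇒ L₀.
L = (3 + 4·x + 2·x^2)·Dx + (1 + 5·x + 6·x^2 + 2·x^3)·Dx^2  (order 2).
h: a_k = 0, 4, -6, 40/3, -34, 464/5, -264, …
ICs: h(0) = 0, h′(0) = 4.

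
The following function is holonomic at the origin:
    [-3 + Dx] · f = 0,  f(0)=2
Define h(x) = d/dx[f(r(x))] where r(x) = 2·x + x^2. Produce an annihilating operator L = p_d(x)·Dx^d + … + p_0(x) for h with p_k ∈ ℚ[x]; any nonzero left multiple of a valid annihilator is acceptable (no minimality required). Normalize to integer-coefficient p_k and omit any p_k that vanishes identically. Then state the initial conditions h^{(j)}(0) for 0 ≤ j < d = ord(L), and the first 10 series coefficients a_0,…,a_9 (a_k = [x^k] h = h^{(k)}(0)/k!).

L = (7 + 12·x + 6·x^2) + (-1 - x)·Dx  (order 1).
h: a_k = 12, 84, 324, 900, 1998, 18738/5, 30726/5, 315522/35, 24057/2, 1034613/70, …
ICs: h(0) = 12.

f: a_k = 2, 6, 9, 9, 27/4, 81/20, 81/40, 243/280, 729/2240, 243/2240, …
Substitute x→r, Dx→(1/r')Dx; clear ⇒ L₀.
h₀' ⇒ L via d/dx closure of L₀.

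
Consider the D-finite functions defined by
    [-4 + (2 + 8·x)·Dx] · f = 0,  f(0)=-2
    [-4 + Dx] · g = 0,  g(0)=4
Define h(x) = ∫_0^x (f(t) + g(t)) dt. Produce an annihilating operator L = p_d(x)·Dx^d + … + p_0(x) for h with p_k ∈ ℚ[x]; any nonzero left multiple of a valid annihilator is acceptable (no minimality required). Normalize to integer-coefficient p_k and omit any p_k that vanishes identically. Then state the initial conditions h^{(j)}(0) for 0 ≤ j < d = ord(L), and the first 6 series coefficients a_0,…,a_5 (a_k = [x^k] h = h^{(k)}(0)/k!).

f: a_k = -2, -4, 4, -8, 20, -56, …
g: a_k = 4, 16, 32, 128/3, 128/3, 512/15, …
Weyl lclm of L_f,L_g ⇒ L₀ (ord ≤ 2).
h=∫₀ˣh₀: take L = L₀·Dx.
L = (24 + 64·x)·Dx + (-10 - 64·x - 128·x^2)·Dx^2 + (1 + 12·x + 32·x^2)·Dx^3  (order 3).
h: a_k = 0, 2, 6, 12, 26/3, 188/15, …
ICs: h(0) = 0, h′(0) = 2, h′′(0) = 12.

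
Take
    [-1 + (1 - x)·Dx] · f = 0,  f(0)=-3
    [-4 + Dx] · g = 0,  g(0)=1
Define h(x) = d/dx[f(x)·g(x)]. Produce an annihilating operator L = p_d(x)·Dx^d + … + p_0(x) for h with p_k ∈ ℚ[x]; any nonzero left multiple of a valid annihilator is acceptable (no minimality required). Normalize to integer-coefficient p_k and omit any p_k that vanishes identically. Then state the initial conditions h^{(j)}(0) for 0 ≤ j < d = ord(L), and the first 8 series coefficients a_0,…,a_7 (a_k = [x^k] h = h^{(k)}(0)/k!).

L = (26 - 40·x + 16·x^2) + (-5 + 9·x - 4·x^2)·Dx  (order 1).
h: a_k = -15, -78, -213, -412, -643, -874, -16319/15, -134648/105, …
ICs: h(0) = -15.

f: a_k = -3, -3, -3, -3, -3, -3, -3, -3, …
g: a_k = 1, 4, 8, 32/3, 32/3, 128/15, 256/45, 1024/315, …
f·g: L₀ = L_f ⊗_s L_g, ord ≤ 1·1.
Derive L from L₀ (diff closure).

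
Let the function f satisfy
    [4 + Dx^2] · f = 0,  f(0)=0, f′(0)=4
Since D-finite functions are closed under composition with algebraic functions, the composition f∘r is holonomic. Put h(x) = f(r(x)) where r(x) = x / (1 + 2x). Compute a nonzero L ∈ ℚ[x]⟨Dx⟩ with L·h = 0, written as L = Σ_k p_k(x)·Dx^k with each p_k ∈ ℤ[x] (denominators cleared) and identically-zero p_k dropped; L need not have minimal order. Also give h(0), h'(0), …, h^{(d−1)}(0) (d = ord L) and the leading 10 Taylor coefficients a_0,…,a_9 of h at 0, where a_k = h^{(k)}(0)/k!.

f: a_k = 0, 4, 0, -8/3, 0, 8/15, 0, -16/315, 0, 8/2835, …
L₀ from L_f via x↦r, Dx↦r'^{-1}Dx.
L = 4 + (4 + 24·x + 48·x^2 + 32·x^3)·Dx + (1 + 8·x + 24·x^2 + 32·x^3 + 16·x^4)·Dx^2  (order 2).
h: a_k = 0, 4, -8, 40/3, -16, 8/15, 80, -110896/315, 50912/45, -1793432/567, …
ICs: h(0) = 0, h′(0) = 4.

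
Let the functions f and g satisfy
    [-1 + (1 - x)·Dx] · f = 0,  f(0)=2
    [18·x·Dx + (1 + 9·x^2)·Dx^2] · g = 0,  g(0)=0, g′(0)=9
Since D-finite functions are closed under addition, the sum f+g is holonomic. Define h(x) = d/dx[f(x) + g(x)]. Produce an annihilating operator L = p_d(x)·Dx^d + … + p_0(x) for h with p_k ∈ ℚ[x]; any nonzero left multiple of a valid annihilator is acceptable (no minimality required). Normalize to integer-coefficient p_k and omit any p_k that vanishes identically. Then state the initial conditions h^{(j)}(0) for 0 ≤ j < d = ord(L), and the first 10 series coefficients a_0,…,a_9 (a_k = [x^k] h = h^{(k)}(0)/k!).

L = (-18 + 72·x + 486·x^2) + (12 - 18·x - 180·x^2 + 486·x^3)·Dx + (-1 - 8·x - 72·x^3 + 81·x^4)·Dx^2  (order 2).
h: a_k = 11, 4, -75, 8, 739, 12, -6547, 16, 59067, 20, …
ICs: h(0) = 11, h′(0) = 4.

f: a_k = 2, 2, 2, 2, 2, 2, 2, 2, 2, 2, …
g: a_k = 0, 9, 0, -27, 0, 729/5, 0, -6561/7, 0, 6561, …
Sum ⇒ L₀ = lclm(L_f,L_g) in ℚ(x)⟨Dx⟩.
h₀' ⇒ L via d/dx closure of L₀.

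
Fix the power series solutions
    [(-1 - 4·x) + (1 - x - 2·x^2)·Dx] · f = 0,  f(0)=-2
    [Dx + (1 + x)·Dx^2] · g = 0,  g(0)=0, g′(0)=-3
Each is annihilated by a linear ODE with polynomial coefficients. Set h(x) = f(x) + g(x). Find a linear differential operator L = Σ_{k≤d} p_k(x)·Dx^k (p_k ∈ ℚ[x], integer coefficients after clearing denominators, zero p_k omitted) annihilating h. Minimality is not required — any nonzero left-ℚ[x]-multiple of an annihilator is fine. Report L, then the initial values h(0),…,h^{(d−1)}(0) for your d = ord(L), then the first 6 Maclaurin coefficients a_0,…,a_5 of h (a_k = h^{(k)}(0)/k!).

f: a_k = -2, -2, -6, -10, -22, -42, …
g: a_k = 0, -3, 3/2, -1, 3/4, -3/5, …
L₀ := lclm(L_f,L_g); ord L₀ ≤ 1+2.
L = (42 + 144·x + 144·x^2 + 96·x^3)·Dx + (28 + 172·x + 312·x^2 + 328·x^3 + 160·x^4)·Dx^2 + (-7 - 14·x + 5·x^2 + 56·x^3 + 76·x^4 + 32·x^5)·Dx^3  (order 3).
h: a_k = -2, -5, -9/2, -11, -85/4, -213/5, …
ICs: h(0) = -2, h′(0) = -5, h′′(0) = -9.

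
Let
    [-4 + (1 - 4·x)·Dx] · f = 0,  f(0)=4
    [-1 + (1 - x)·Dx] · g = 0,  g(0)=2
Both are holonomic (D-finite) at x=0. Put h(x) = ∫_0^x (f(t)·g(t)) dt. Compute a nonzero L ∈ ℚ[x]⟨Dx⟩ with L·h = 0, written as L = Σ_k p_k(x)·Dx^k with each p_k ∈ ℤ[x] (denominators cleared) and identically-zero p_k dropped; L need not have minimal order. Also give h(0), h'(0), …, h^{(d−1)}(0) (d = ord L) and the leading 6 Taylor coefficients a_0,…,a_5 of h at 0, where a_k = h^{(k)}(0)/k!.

f: a_k = 4, 16, 64, 256, 1024, 4096, …
g: a_k = 2, 2, 2, 2, 2, 2, …
L₀ := L_f ⊗_s L_g (sym. prod.), ord ≤ 1.
h=∫h₀ ⇒ L = L₀·Dx.
L = (-5 + 8·x)·Dx + (1 - 5·x + 4·x^2)·Dx^2  (order 2).
h: a_k = 0, 8, 20, 56, 170, 2728/5, …
ICs: h(0) = 0, h′(0) = 8.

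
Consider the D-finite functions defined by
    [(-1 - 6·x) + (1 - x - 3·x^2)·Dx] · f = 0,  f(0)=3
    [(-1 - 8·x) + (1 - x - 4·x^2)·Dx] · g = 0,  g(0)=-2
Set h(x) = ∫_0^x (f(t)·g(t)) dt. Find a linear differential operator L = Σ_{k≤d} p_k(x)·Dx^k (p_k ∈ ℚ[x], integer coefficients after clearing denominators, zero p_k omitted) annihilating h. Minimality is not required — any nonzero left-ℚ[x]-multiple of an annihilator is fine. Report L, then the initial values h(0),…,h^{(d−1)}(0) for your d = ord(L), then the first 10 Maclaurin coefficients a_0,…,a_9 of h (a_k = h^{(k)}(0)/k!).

L = (-2 - 12·x + 21·x^2 + 48·x^3)·Dx + (1 - 2·x - 6·x^2 + 7·x^3 + 12·x^4)·Dx^2  (order 2).
h: a_k = 0, -6, -6, -20, -75/2, -504/5, -224, -3942/7, -2655/2, -9812/3, …
ICs: h(0) = 0, h′(0) = -6.

f: a_k = 3, 3, 12, 21, 57, 120, 291, 651, 1524, 3477, …
g: a_k = -2, -2, -10, -18, -58, -130, -362, -882, -2330, -5858, …
Sym-product of L_f,L_g gives L₀ (≤ ord 1).
h=∫₀ˣh₀: take L = L₀·Dx.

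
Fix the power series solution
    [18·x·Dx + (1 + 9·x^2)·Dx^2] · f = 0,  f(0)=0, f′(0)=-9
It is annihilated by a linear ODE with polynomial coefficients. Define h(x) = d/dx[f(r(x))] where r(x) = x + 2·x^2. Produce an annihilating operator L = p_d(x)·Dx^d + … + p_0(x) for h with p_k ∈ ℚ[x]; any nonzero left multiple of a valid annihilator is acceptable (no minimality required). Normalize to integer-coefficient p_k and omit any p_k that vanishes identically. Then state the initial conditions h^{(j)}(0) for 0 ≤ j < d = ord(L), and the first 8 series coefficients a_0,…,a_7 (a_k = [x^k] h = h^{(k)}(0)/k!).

f: a_k = 0, -9, 0, 27, 0, -729/5, 0, 6561/7, …
Substitute x→r, Dx→(1/r')Dx; clear ⇒ L₀.
h=h₀': d/dx-closure on L₀ ⇒ L.
L = (-4 + 18·x + 144·x^2 + 432·x^3 + 432·x^4) + (1 + 4·x + 9·x^2 + 72·x^3 + 180·x^4 + 144·x^5)·Dx  (order 1).
h: a_k = -9, -36, 81, 648, 891, -7452, -34263, 11664, …
ICs: h(0) = -9.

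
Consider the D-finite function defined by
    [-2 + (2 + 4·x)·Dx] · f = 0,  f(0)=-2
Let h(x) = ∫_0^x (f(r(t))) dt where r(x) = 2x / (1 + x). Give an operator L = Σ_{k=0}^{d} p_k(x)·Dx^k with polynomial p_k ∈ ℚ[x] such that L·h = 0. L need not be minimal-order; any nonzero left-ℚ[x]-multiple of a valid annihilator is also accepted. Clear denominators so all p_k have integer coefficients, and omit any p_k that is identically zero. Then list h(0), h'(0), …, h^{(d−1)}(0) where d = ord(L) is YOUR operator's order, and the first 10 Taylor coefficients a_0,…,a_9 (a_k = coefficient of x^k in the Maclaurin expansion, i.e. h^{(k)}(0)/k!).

L = -2·Dx + (1 + 6·x + 5·x^2)·Dx^2  (order 2).
h: a_k = 0, -2, -2, 8/3, -5, 12, -34, 752/7, -731/2, 11800/9, …
ICs: h(0) = 0, h′(0) = -2.

f: a_k = -2, -2, 1, -1, 5/4, -7/4, 21/8, -33/8, 429/64, -715/64, …
L₀ from L_f via x↦r, Dx↦r'^{-1}Dx.
Integrate: L := L₀·Dx.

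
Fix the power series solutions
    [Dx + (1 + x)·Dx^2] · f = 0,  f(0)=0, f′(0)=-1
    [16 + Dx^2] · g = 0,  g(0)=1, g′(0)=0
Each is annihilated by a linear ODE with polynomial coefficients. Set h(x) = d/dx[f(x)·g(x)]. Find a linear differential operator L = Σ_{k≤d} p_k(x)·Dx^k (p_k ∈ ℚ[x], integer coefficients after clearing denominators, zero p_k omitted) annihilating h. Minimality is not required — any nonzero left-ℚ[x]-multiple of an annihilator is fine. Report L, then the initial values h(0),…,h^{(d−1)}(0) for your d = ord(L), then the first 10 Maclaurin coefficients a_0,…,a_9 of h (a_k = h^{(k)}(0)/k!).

L = (96160 + 647168·x + 1757184·x^2 + 2482176·x^3 + 1931264·x^4 + 786432·x^5 + 131072·x^6) + (13728 + 74144·x + 156160·x^2 + 161280·x^3 + 81920·x^4 + 16384·x^5)·Dx + (13546 + 87008·x + 228848·x^2 + 316416·x^3 + 242944·x^4 + 98304·x^5 + 16384·x^6)·Dx^2 + (858 + 4634·x + 9760·x^2 + 10080·x^3 + 5120·x^4 + 1024·x^5)·Dx^3 + (471 + 2910·x + 7439·x^2 + 10080·x^3 + 7640·x^4 + 3072·x^5 + 512·x^6)·Dx^4  (order 4).
h: a_k = -1, 1, 23, -15, -41, 21, 377/15, -499/45, -157/21, 169/63, …
ICs: h(0) = -1, h′(0) = 1, h′′(0) = 46, h′′′(0) = -90.

f: a_k = 0, -1, 1/2, -1/3, 1/4, -1/5, 1/6, -1/7, 1/8, -1/9, …
g: a_k = 1, 0, -8, 0, 32/3, 0, -256/45, 0, 512/315, 0, …
L₀ := L_f ⊗_s L_g (sym. prod.), ord ≤ 4.
h=h₀': d/dx-closure on L₀ ⇒ L.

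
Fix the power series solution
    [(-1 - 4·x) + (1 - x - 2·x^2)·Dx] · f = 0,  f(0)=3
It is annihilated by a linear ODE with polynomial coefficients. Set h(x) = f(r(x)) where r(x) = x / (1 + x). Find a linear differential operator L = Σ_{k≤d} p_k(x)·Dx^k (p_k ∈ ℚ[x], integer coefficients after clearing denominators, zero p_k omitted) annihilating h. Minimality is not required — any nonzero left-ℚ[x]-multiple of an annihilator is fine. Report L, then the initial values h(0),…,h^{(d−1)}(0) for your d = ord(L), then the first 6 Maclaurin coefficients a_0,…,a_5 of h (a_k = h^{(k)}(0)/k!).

L = (1 + 5·x) + (-1 - 2·x + x^2 + 2·x^3)·Dx  (order 1).
h: a_k = 3, 3, 6, 0, 12, -12, …
ICs: h(0) = 3.

f: a_k = 3, 3, 9, 15, 33, 63, …
Substitute x→r, Dx→(1/r')Dx; clear ⇒ L₀.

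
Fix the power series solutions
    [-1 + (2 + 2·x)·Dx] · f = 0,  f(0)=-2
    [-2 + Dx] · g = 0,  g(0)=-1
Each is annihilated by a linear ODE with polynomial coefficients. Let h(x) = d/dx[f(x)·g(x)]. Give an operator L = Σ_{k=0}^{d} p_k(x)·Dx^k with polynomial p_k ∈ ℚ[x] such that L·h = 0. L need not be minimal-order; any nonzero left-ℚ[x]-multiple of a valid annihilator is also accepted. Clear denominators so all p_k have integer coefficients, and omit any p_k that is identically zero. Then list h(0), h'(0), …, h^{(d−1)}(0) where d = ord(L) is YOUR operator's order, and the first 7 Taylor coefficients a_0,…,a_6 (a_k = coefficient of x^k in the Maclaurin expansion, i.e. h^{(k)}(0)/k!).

f: a_k = -2, -1, 1/4, -1/8, 5/64, -7/128, 21/512, …
g: a_k = -1, -2, -2, -4/3, -2/3, -4/15, -4/45, …
Product ⇒ symmetric product L₀, ord ≤ 1.
h₀' ⇒ L via d/dx closure of L₀.
L = (23 + 40·x + 16·x^2) + (-10 - 18·x - 8·x^2)·Dx  (order 1).
h: a_k = 5, 23/2, 103/8, 449/48, 1949/384, 1643/768, 36047/46080, …
ICs: h(0) = 5.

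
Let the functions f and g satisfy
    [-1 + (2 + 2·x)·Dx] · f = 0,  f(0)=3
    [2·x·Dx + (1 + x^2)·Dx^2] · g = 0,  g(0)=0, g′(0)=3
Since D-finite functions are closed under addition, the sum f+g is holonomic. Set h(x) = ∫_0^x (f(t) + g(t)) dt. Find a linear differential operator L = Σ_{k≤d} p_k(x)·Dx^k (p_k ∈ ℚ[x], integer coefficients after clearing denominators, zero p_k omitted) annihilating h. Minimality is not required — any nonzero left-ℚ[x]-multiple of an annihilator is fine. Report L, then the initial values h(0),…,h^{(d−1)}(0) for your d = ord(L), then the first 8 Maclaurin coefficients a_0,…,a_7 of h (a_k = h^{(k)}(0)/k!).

L = (-4 - 10·x + 12·x^2 + 6·x^3)·Dx^2 + (-11 - 16·x + 10·x^2 + 48·x^3 + 21·x^4)·Dx^3 + (-2 + 6·x + 12·x^2 + 12·x^3 + 14·x^4 + 6·x^5)·Dx^4  (order 4).
h: a_k = 0, 3, 9/4, -1/8, -13/64, -3/128, 291/2560, -9/1024, …
ICs: h(0) = 0, h′(0) = 3, h′′(0) = 9/2, h′′′(0) = -3/4.

f: a_k = 3, 3/2, -3/8, 3/16, -15/128, 21/256, -63/1024, 99/2048, …
g: a_k = 0, 3, 0, -1, 0, 3/5, 0, -3/7, …
f+g: L₀ = lclm(L_f,L_g), ord ≤ 1+2.
Integrate: L := L₀·Dx.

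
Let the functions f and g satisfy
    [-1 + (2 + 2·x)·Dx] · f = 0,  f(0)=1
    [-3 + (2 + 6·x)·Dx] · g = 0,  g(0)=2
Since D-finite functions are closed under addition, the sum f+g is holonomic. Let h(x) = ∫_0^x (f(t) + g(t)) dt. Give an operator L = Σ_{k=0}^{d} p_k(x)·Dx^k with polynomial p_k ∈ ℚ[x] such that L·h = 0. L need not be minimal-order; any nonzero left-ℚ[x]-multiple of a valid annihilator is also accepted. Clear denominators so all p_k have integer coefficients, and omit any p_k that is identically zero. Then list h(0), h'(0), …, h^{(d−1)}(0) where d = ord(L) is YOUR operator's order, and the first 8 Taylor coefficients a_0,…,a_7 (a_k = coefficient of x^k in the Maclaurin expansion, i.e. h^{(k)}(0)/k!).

L = -3·Dx + (8 + 12·x)·Dx^2 + (4 + 16·x + 12·x^2)·Dx^3  (order 3).
h: a_k = 0, 3, 7/4, -19/24, 55/64, -163/128, 3409/1536, -4377/1024, …
ICs: h(0) = 0, h′(0) = 3, h′′(0) = 7/2.

f: a_k = 1, 1/2, -1/8, 1/16, -5/128, 7/256, -21/1024, 33/2048, …
g: a_k = 2, 3, -9/4, 27/8, -405/64, 1701/128, -15309/512, 72171/1024, …
f+g: L₀ = lclm(L_f,L_g), ord ≤ 1+1.
h=∫₀ˣh₀: take L = L₀·Dx.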